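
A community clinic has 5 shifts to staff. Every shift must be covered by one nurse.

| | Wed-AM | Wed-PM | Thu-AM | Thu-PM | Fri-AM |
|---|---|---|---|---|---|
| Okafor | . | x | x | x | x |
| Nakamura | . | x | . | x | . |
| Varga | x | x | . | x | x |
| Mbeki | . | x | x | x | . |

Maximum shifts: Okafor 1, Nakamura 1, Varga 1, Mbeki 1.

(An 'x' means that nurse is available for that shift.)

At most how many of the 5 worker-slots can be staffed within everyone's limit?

Total capacity across all nurses is 1+1+1+1 = 4, and 5 slots are needed, so at most 4 can be filled.
An assignment achieving 4: Wed-AM→Varga, Wed-PM→Nakamura, Thu-AM→Okafor, Thu-PM→Mbeki.
Loads: Okafor 1/1, Nakamura 1/1, Varga 1/1, Mbeki 1/1.

4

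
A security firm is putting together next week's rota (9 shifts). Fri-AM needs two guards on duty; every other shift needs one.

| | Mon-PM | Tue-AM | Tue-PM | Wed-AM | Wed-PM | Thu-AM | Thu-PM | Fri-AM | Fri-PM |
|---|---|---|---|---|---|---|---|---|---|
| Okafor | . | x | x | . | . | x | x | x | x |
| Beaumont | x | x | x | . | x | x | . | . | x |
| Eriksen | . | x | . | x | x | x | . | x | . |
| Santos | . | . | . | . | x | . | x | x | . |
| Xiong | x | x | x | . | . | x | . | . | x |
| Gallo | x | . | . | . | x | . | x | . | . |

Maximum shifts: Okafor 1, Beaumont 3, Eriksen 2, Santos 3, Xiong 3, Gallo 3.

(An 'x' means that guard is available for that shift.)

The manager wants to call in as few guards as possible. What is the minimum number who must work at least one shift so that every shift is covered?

4

10 slots to fill and no one can take more than 3, so at least ⌈10/3⌉ = 4 guards are needed.
Beaumont, Eriksen, Santos, and Xiong alone can cover everything: Mon-PM→Beaumont, Tue-AM→Xiong, Tue-PM→Beaumont, Wed-AM→Eriksen, Wed-PM→Santos, Thu-AM→Xiong, Thu-PM→Santos, Fri-AM→Eriksen+Santos, Fri-PM→Beaumont.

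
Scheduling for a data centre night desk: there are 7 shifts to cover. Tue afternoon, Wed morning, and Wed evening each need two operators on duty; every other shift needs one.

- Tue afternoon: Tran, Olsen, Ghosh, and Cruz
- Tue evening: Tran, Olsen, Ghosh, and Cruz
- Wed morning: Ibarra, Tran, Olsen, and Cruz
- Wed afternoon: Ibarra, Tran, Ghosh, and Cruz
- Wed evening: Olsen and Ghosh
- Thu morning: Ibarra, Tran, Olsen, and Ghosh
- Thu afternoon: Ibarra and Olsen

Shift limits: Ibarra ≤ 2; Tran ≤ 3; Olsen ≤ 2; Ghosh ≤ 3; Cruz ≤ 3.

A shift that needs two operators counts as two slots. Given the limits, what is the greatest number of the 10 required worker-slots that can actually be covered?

10

Total capacity across all operators is 2+3+2+3+3 = 13, and 10 slots are needed, so at most 10 can be filled.
An assignment achieving 10: Tue afternoon→Tran+Olsen, Tue evening→Tran, Wed morning→Ibarra+Tran, Wed afternoon→Ghosh, Wed evening→Olsen+Ghosh, Thu morning→Ghosh, Thu afternoon→Ibarra.
Loads: Ibarra 2/2, Tran 3/3, Olsen 2/2, Ghosh 3/3, Cruz 0/3.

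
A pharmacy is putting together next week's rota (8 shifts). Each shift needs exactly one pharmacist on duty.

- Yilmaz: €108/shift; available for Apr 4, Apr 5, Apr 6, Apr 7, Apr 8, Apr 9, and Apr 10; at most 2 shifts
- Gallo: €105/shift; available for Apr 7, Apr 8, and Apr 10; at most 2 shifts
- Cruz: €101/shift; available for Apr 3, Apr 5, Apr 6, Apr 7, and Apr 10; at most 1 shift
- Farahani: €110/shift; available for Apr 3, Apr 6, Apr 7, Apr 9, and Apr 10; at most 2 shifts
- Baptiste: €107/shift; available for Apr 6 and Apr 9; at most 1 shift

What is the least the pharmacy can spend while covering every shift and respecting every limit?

€854

Apr 4 can only be covered by Yilmaz, so that assignment is forced.
Picking the cheapest available pharmacist for each shift independently would cost €825, but that ignores the shift limits.
An optimal schedule: Apr 3→Cruz, Apr 4→Yilmaz, Apr 5→Yilmaz, Apr 6→Baptiste, Apr 7→Gallo, Apr 8→Gallo, Apr 9→Farahani, Apr 10→Farahani.
Total: 101 + 108 + 108 + 107 + 105 + 105 + 110 + 110 = €854.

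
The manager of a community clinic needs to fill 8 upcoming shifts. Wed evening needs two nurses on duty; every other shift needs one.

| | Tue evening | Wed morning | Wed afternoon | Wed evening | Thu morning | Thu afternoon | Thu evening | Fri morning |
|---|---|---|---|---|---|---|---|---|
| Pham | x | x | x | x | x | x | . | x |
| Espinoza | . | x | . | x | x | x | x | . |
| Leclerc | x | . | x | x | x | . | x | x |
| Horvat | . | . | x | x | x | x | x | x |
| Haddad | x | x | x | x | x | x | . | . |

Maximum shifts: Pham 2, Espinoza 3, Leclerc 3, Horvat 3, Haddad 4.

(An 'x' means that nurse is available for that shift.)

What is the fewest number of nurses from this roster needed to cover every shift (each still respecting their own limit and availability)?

9 slots to fill and no one can take more than 4, so at least ⌈9/4⌉ = 3 nurses are needed.
Pham, Espinoza, and Haddad alone can cover everything: Tue evening→Pham, Wed morning→Espinoza, Wed afternoon→Haddad, Wed evening→Espinoza+Haddad, Thu morning→Haddad, Thu afternoon→Haddad, Thu evening→Espinoza, Fri morning→Pham.

3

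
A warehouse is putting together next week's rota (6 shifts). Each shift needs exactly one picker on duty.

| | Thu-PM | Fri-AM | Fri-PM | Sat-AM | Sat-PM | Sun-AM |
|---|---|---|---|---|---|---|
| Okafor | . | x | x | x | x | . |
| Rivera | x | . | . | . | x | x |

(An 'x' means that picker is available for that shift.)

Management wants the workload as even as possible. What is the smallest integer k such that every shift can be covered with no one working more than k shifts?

With 2 pickers and 6 worker-slots to fill, someone must work at least ⌈6/2⌉ = 3 shifts, so k ≥ 3.
k = 3 works: Thu-PM→Rivera, Fri-AM→Okafor, Fri-PM→Okafor, Sat-AM→Okafor, Sat-PM→Rivera, Sun-AM→Rivera.
Loads: Okafor 3, Rivera 3 — all ≤ 3.

3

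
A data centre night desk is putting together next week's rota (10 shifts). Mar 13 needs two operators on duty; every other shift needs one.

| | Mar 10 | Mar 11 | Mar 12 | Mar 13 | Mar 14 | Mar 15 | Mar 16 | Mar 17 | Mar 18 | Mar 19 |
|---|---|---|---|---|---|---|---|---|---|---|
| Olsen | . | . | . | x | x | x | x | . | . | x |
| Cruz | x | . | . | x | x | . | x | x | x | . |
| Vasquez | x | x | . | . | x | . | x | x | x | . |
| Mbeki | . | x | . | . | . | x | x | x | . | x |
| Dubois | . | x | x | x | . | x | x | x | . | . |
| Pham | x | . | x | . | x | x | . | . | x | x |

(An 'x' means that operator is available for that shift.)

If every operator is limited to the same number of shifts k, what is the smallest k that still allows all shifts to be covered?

2

With 6 operators and 11 worker-slots to fill, someone must work at least ⌈11/6⌉ = 2 shifts, so k ≥ 2.
k = 2 works: Mar 10→Cruz, Mar 11→Vasquez, Mar 12→Dubois, Mar 13→Olsen+Cruz, Mar 14→Pham, Mar 15→Mbeki, Mar 16→Dubois, Mar 17→Mbeki, Mar 18→Vasquez, Mar 19→Olsen.
Loads: Olsen 2, Cruz 2, Vasquez 2, Mbeki 2, Dubois 2, Pham 1 — all ≤ 2.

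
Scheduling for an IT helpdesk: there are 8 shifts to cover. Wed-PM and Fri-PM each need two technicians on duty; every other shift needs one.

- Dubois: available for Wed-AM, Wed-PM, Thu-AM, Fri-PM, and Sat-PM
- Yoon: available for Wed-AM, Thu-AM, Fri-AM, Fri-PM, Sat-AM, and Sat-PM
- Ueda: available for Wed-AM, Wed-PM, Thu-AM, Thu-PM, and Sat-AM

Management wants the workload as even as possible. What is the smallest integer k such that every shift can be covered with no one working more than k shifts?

With 3 technicians and 10 worker-slots to fill, someone must work at least ⌈10/3⌉ = 4 shifts, so k ≥ 4.
k = 4 works: Wed-AM→Dubois, Wed-PM→Dubois+Ueda, Thu-AM→Yoon, Thu-PM→Ueda, Fri-AM→Yoon, Fri-PM→Dubois+Yoon, Sat-AM→Yoon, Sat-PM→Dubois.
Loads: Dubois 4, Yoon 4, Ueda 2 — all ≤ 4.

4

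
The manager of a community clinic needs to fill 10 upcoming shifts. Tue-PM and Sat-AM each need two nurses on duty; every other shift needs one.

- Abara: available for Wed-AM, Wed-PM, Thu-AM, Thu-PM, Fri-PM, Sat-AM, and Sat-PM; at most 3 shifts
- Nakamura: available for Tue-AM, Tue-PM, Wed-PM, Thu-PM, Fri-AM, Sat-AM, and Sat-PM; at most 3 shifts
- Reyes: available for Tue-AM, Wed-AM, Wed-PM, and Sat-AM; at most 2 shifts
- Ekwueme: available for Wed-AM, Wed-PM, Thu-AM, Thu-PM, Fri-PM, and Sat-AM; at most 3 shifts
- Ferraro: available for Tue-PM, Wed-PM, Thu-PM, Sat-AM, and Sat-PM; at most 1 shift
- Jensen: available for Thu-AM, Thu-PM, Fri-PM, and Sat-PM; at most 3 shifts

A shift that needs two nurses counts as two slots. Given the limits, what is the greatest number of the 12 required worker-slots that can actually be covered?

12

Total capacity across all nurses is 3+3+2+3+1+3 = 15, and 12 slots are needed, so at most 12 can be filled.
An assignment achieving 12: Tue-AM→Nakamura, Tue-PM→Nakamura+Ferraro, Wed-AM→Abara, Wed-PM→Reyes, Thu-AM→Abara, Thu-PM→Ekwueme, Fri-AM→Nakamura, Fri-PM→Abara, Sat-AM→Reyes+Ekwueme, Sat-PM→Jensen.
Loads: Abara 3/3, Nakamura 3/3, Reyes 2/2, Ekwueme 2/3, Ferraro 1/1, Jensen 1/3.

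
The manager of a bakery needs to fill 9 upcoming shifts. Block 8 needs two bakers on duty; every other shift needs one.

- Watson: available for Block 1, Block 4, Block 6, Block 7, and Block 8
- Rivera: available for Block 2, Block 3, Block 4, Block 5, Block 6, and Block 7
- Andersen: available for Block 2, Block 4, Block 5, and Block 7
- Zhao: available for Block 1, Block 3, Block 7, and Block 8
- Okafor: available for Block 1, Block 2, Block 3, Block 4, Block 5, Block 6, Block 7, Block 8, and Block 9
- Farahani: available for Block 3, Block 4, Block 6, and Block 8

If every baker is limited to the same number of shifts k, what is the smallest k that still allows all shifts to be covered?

2

With 6 bakers and 10 worker-slots to fill, someone must work at least ⌈10/6⌉ = 2 shifts, so k ≥ 2.
k = 2 works: Block 1→Watson, Block 2→Rivera, Block 3→Zhao, Block 4→Andersen, Block 5→Rivera, Block 6→Watson, Block 7→Andersen, Block 8→Zhao+Okafor, Block 9→Okafor.
Loads: Watson 2, Rivera 2, Andersen 2, Zhao 2, Okafor 2, Farahani 0 — all ≤ 2.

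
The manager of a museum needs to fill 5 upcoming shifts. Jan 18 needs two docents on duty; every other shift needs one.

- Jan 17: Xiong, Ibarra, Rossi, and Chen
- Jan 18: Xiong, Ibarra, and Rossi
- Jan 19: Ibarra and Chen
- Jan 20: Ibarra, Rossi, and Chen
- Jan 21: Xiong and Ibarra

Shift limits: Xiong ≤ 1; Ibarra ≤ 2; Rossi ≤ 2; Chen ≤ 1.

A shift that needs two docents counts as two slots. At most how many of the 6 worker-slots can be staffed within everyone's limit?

6

Total capacity across all docents is 1+2+2+1 = 6, and 6 slots are needed, so at most 6 can be filled.
An assignment achieving 6: Jan 17→Chen, Jan 18→Ibarra+Rossi, Jan 19→Ibarra, Jan 20→Rossi, Jan 21→Xiong.
Loads: Xiong 1/1, Ibarra 2/2, Rossi 2/2, Chen 1/1.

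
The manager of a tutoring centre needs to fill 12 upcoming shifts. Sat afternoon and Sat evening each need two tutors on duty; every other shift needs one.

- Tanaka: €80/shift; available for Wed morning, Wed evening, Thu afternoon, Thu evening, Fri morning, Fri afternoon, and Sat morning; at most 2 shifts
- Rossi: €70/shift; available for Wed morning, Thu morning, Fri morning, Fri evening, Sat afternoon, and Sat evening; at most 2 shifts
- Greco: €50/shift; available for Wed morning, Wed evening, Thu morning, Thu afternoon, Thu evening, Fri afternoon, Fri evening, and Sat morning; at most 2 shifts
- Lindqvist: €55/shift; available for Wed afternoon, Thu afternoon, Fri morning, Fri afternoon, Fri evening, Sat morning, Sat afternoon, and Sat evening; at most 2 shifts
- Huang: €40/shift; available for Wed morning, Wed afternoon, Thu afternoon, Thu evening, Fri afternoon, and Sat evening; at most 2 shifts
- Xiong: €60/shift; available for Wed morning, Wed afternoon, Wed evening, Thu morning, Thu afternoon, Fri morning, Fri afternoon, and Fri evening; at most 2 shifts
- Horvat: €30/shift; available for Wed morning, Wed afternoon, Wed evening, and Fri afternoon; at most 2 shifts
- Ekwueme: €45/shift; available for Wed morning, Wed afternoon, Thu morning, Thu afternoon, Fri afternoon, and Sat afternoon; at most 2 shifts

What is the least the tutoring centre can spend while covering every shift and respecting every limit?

€700

Picking the cheapest available tutor for each shift independently would cost €595, but that ignores the shift limits.
An optimal schedule: Wed morning→Rossi, Wed afternoon→Horvat, Wed evening→Horvat, Thu morning→Ekwueme, Thu afternoon→Greco, Thu evening→Huang, Fri morning→Xiong, Fri afternoon→Xiong, Fri evening→Rossi, Sat morning→Greco, Sat afternoon→Ekwueme+Lindqvist, Sat evening→Huang+Lindqvist.
Total: 70 + 30 + 30 + 45 + 50 + 40 + 60 + 60 + 70 + 50 + 45 + 55 + 40 + 55 = €700.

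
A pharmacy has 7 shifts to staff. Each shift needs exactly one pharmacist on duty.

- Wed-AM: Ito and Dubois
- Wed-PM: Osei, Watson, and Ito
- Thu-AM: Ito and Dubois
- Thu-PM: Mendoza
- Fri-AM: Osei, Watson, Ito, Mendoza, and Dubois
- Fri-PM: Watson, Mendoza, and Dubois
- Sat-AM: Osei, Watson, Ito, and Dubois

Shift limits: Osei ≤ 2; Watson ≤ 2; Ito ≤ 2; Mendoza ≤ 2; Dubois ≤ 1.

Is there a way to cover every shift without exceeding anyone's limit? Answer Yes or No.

Yes

Thu-PM can only be covered by Mendoza, so that assignment is forced.
One valid schedule: Wed-AM→Ito, Wed-PM→Osei, Thu-AM→Ito, Thu-PM→Mendoza, Fri-AM→Watson, Fri-PM→Watson, Sat-AM→Osei.
Loads: Osei 2/2, Watson 2/2, Ito 2/2, Mendoza 1/2, Dubois 0/1 — all within limits.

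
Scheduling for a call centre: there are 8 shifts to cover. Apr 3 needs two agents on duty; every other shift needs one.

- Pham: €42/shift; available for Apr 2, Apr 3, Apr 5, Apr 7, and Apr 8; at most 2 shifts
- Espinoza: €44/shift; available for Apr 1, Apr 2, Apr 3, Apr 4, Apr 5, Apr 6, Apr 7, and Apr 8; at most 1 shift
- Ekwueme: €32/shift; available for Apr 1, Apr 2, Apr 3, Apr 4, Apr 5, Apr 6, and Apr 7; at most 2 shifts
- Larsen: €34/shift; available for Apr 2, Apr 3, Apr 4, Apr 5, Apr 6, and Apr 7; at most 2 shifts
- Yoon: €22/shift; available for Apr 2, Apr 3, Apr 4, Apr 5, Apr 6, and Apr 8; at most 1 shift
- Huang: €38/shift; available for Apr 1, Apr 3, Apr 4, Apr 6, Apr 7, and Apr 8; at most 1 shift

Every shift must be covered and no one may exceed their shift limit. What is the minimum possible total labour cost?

Picking the cheapest available agent for each shift independently would cost €228, but that ignores the shift limits.
An optimal schedule: Apr 1→Espinoza, Apr 2→Pham, Apr 3→Yoon+Huang, Apr 4→Ekwueme, Apr 5→Ekwueme, Apr 6→Larsen, Apr 7→Larsen, Apr 8→Pham.
Total: 44 + 42 + 22 + 38 + 32 + 32 + 34 + 34 + 42 = €320.

€320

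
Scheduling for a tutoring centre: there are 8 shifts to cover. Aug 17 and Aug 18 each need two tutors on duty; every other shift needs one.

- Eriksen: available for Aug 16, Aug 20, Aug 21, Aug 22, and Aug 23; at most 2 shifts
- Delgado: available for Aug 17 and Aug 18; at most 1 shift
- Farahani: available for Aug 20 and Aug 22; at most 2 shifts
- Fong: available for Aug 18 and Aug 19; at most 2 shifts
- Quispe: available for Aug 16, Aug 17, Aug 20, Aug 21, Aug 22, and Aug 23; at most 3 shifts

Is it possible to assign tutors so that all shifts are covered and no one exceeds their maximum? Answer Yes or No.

Total capacity is 10 and 10 slots are needed, so capacity alone doesn't rule it out.
Shifts {Aug 17, Aug 18} need 4 worker-slots in total, but the tutors available for any of those shifts (Delgado, Fong, and Quispe) can supply at most 3 among them. So no valid schedule exists.

No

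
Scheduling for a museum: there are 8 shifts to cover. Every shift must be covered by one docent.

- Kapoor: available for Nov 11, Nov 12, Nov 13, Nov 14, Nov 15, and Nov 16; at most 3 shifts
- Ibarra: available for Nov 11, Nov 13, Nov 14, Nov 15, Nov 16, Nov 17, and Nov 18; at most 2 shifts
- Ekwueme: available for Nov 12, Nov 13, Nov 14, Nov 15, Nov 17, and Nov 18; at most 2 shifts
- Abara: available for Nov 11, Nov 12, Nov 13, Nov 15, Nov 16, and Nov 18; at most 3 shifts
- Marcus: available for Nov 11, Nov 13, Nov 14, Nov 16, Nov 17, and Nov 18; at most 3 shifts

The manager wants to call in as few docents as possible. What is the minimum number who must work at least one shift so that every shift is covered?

8 slots to fill and no one can take more than 3, so at least ⌈8/3⌉ = 3 docents are needed.
Kapoor, Ibarra, and Abara alone can cover everything: Nov 11→Kapoor, Nov 12→Kapoor, Nov 13→Abara, Nov 14→Kapoor, Nov 15→Abara, Nov 16→Abara, Nov 17→Ibarra, Nov 18→Ibarra.

3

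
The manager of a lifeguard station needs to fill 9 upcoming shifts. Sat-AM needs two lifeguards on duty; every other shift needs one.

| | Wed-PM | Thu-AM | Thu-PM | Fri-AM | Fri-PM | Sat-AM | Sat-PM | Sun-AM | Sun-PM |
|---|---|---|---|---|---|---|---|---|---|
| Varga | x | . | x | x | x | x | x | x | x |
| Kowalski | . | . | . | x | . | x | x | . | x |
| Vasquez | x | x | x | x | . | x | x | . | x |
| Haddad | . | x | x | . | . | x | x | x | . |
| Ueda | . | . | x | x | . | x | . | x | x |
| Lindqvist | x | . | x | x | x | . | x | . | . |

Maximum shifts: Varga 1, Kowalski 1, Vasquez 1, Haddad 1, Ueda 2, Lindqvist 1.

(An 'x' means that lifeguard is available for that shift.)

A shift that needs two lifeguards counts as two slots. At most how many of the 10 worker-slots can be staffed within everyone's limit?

7

Total capacity across all lifeguards is 1+1+1+1+2+1 = 7, and 10 slots are needed, so at most 7 can be filled.
An assignment achieving 7: Wed-PM→Lindqvist, Thu-AM→Vasquez, Thu-PM→Ueda, Fri-AM→Ueda, Fri-PM→Varga, Sun-AM→Haddad, Sun-PM→Kowalski.
Loads: Varga 1/1, Kowalski 1/1, Vasquez 1/1, Haddad 1/1, Ueda 2/2, Lindqvist 1/1.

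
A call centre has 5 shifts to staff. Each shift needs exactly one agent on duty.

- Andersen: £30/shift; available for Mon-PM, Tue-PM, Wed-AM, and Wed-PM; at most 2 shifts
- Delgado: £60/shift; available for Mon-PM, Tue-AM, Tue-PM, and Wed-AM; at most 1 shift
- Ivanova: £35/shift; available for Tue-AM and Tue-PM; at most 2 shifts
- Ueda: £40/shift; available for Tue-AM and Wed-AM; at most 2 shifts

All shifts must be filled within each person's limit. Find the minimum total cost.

Wed-PM can only be covered by Andersen, so that assignment is forced.
Picking the cheapest available agent for each shift independently would cost £155, but that ignores the shift limits.
An optimal schedule: Mon-PM→Andersen, Tue-AM→Ivanova, Tue-PM→Ivanova, Wed-AM→Ueda, Wed-PM→Andersen.
Total: 30 + 35 + 35 + 40 + 30 = £170.

£170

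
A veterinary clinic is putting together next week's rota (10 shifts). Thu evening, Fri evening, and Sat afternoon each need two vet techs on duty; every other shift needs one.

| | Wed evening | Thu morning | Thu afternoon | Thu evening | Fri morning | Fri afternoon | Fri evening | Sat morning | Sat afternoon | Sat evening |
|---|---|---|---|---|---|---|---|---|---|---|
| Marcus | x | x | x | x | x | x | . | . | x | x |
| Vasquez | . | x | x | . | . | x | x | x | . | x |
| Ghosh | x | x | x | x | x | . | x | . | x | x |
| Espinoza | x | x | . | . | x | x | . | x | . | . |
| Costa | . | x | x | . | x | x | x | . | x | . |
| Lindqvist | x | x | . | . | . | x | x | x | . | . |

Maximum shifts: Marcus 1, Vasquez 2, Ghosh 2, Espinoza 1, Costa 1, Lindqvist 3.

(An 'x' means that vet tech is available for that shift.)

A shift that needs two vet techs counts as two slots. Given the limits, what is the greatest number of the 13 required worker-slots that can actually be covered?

10

Total capacity across all vet techs is 1+2+2+1+1+3 = 10, and 13 slots are needed, so at most 10 can be filled.
An assignment achieving 10: Wed evening→Espinoza, Thu morning→Lindqvist, Thu evening→Marcus+Ghosh, Fri afternoon→Lindqvist, Fri evening→Lindqvist, Sat morning→Vasquez, Sat afternoon→Ghosh+Costa, Sat evening→Vasquez.
Loads: Marcus 1/1, Vasquez 2/2, Ghosh 2/2, Espinoza 1/1, Costa 1/1, Lindqvist 3/3.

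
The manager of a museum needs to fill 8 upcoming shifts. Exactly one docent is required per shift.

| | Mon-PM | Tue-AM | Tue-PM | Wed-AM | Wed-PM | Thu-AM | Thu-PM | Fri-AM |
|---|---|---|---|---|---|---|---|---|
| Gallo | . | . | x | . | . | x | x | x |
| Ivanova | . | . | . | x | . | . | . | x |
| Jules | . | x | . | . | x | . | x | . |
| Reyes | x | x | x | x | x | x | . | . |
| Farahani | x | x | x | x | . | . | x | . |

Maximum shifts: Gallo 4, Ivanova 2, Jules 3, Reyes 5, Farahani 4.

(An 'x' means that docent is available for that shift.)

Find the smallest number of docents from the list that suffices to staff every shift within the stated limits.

2

8 slots to fill and no one can take more than 5, so at least ⌈8/5⌉ = 2 docents are needed.
Gallo and Reyes alone can cover everything: Mon-PM→Reyes, Tue-AM→Reyes, Tue-PM→Gallo, Wed-AM→Reyes, Wed-PM→Reyes, Thu-AM→Gallo, Thu-PM→Gallo, Fri-AM→Gallo.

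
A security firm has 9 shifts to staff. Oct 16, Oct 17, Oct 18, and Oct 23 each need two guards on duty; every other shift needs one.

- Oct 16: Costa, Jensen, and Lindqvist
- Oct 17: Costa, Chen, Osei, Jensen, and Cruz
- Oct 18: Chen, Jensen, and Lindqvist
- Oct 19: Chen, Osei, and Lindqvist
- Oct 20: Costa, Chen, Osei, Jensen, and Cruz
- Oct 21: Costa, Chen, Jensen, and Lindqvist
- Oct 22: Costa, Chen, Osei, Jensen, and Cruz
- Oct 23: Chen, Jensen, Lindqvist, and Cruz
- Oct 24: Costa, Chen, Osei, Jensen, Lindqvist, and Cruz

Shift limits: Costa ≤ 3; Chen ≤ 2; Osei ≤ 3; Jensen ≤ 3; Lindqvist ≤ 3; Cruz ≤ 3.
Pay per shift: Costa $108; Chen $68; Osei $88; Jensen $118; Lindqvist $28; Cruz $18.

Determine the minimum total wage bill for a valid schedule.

$754

Picking the cheapest available guard for each shift independently would cost $474, but that ignores the shift limits.
An optimal schedule: Oct 16→Lindqvist+Costa, Oct 17→Cruz+Osei, Oct 18→Lindqvist+Chen, Oct 19→Lindqvist, Oct 20→Cruz, Oct 21→Costa, Oct 22→Osei, Oct 23→Cruz+Chen, Oct 24→Osei.
Total: 28 + 108 + 18 + 88 + 28 + 68 + 28 + 18 + 108 + 88 + 18 + 68 + 88 = $754.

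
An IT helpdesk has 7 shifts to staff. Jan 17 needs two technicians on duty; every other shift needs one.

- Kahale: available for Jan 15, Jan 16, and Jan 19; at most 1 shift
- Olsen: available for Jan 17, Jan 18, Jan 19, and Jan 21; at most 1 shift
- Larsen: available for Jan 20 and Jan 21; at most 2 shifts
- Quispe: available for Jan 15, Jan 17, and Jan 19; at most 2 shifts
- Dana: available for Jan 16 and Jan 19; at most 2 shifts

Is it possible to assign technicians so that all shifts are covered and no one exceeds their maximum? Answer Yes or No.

Total capacity is 8 and 8 slots are needed, so capacity alone doesn't rule it out.
Shifts {Jan 17, Jan 18} need 3 worker-slots in total, but the technicians available for any of those shifts (Olsen and Quispe) can supply at most 2 among them. So no valid schedule exists.

No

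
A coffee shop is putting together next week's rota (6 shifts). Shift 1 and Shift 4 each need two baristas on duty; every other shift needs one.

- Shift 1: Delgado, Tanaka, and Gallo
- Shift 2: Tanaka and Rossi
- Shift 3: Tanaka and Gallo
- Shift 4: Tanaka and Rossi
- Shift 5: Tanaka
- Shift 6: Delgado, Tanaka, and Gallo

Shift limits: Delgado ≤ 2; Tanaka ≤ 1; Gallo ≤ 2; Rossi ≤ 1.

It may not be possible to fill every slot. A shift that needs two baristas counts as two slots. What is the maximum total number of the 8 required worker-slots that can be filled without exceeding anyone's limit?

Total capacity across all baristas is 2+1+2+1 = 6, and 8 slots are needed, so at most 6 can be filled.
An assignment achieving 6: Shift 1→Delgado+Gallo, Shift 2→Rossi, Shift 3→Gallo, Shift 5→Tanaka, Shift 6→Delgado.
Loads: Delgado 2/2, Tanaka 1/1, Gallo 2/2, Rossi 1/1.

6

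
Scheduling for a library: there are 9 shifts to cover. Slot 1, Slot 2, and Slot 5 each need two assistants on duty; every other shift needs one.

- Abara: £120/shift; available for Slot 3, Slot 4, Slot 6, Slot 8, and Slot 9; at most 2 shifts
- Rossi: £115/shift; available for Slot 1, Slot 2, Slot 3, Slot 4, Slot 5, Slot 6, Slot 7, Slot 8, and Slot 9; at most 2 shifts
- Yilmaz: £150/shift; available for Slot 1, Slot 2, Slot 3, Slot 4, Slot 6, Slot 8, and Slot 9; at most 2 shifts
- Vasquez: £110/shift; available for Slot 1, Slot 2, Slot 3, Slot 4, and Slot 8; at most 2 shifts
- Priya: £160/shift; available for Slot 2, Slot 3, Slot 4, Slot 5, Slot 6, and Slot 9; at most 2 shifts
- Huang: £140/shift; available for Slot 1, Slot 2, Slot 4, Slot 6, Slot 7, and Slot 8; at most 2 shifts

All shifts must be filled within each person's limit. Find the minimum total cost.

£1590

Slot 5 can only be covered by Rossi and Priya, so that assignment is forced.
Picking the cheapest available assistant for each shift independently would cost £1400, but that ignores the shift limits.
An optimal schedule: Slot 1→Vasquez+Huang, Slot 2→Priya+Huang, Slot 3→Abara, Slot 4→Vasquez, Slot 5→Rossi+Priya, Slot 6→Yilmaz, Slot 7→Rossi, Slot 8→Yilmaz, Slot 9→Abara.
Total: 110 + 140 + 160 + 140 + 120 + 110 + 115 + 160 + 150 + 115 + 150 + 120 = £1590.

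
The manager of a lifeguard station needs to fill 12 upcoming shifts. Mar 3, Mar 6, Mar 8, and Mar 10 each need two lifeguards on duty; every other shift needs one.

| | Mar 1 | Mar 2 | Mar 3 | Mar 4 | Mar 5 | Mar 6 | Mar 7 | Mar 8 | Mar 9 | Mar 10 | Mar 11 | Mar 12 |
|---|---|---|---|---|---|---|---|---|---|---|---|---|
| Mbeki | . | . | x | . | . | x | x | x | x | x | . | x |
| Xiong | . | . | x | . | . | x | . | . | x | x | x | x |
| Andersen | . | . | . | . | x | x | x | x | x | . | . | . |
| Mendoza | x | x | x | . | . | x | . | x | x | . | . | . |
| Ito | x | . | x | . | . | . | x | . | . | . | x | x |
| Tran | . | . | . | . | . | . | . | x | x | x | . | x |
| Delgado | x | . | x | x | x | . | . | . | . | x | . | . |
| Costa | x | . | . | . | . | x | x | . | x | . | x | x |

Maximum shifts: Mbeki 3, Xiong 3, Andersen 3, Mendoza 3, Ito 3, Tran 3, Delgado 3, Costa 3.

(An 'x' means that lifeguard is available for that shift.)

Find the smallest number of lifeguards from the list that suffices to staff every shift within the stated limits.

6

16 slots to fill and no one can take more than 3, so at least ⌈16/3⌉ = 6 lifeguards are needed.
Mbeki, Xiong, Andersen, Mendoza, Ito, and Delgado alone can cover everything: Mar 1→Mendoza, Mar 2→Mendoza, Mar 3→Ito+Delgado, Mar 4→Delgado, Mar 5→Andersen, Mar 6→Andersen+Mendoza, Mar 7→Mbeki, Mar 8→Mbeki+Andersen, Mar 9→Xiong, Mar 10→Mbeki+Xiong, Mar 11→Xiong, Mar 12→Ito.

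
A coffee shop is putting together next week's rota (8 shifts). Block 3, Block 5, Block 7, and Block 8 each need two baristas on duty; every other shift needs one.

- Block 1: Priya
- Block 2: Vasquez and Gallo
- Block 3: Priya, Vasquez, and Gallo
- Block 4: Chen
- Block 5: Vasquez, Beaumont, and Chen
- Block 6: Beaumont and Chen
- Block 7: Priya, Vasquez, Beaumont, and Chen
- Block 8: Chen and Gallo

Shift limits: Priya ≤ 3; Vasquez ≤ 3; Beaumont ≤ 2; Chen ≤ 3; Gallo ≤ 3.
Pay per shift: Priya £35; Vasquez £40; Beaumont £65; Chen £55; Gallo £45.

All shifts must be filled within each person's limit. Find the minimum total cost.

£545

Block 1 can only be covered by Priya, so that assignment is forced.
Block 4 can only be covered by Chen, so that assignment is forced.
Block 8 can only be covered by Chen and Gallo, so that assignment is forced.
Picking the cheapest available barista for each shift independently would cost £530, but that ignores the shift limits.
An optimal schedule: Block 1→Priya, Block 2→Vasquez, Block 3→Priya+Gallo, Block 4→Chen, Block 5→Vasquez+Beaumont, Block 6→Chen, Block 7→Priya+Vasquez, Block 8→Gallo+Chen.
Total: 35 + 40 + 35 + 45 + 55 + 40 + 65 + 55 + 35 + 40 + 45 + 55 = £545.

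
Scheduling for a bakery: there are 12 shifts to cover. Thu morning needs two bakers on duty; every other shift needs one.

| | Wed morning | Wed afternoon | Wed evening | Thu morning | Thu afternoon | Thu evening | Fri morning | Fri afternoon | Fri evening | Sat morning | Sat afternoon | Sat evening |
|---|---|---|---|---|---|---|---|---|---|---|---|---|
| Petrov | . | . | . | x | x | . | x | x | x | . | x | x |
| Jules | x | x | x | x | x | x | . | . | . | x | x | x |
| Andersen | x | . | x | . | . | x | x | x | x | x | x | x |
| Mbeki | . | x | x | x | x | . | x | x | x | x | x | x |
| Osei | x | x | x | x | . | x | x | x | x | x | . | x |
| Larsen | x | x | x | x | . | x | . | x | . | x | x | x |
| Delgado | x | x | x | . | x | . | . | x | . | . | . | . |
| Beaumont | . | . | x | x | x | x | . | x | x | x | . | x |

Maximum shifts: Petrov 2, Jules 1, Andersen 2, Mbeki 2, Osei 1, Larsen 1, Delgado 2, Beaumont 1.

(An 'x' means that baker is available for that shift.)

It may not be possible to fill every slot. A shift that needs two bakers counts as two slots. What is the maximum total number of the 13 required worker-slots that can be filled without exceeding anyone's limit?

Total capacity across all bakers is 2+1+2+2+1+1+2+1 = 12, and 13 slots are needed, so at most 12 can be filled.
An assignment achieving 12: Wed morning→Jules, Wed afternoon→Mbeki, Wed evening→Delgado, Thu morning→Osei+Larsen, Thu afternoon→Petrov, Thu evening→Andersen, Fri morning→Petrov, Fri afternoon→Delgado, Fri evening→Andersen, Sat morning→Beaumont, Sat afternoon→Mbeki.
Loads: Petrov 2/2, Jules 1/1, Andersen 2/2, Mbeki 2/2, Osei 1/1, Larsen 1/1, Delgado 2/2, Beaumont 1/1.

12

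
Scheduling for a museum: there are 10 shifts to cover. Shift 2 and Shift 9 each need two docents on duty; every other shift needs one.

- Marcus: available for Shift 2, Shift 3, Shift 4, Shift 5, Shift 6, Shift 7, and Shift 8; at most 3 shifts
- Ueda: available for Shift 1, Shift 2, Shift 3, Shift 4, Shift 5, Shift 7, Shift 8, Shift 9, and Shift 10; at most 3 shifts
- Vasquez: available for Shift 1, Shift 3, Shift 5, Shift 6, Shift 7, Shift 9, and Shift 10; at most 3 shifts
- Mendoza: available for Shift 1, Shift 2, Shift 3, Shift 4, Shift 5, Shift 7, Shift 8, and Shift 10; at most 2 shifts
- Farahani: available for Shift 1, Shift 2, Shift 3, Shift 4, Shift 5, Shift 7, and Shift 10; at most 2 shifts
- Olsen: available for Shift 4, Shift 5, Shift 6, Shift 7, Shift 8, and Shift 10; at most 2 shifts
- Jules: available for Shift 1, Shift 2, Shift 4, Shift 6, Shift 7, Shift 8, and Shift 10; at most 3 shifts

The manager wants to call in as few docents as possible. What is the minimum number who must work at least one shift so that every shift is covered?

4

12 slots to fill and no one can take more than 3, so at least ⌈12/3⌉ = 4 docents are needed.
Marcus, Ueda, Vasquez, and Jules alone can cover everything: Shift 1→Ueda, Shift 2→Marcus+Ueda, Shift 3→Marcus, Shift 4→Marcus, Shift 5→Vasquez, Shift 6→Vasquez, Shift 7→Jules, Shift 8→Jules, Shift 9→Ueda+Vasquez, Shift 10→Jules.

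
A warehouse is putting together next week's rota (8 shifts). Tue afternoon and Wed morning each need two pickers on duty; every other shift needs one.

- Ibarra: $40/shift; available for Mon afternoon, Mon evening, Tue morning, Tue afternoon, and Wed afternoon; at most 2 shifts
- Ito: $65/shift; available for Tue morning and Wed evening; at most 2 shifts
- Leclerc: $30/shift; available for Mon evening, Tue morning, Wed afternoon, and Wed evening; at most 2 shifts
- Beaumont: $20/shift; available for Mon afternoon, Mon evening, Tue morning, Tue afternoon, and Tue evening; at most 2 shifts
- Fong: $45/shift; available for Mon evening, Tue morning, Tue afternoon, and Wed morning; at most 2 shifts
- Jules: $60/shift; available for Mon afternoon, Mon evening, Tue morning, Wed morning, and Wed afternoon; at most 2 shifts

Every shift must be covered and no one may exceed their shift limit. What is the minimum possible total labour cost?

Tue evening can only be covered by Beaumont, so that assignment is forced.
Wed morning can only be covered by Fong and Jules, so that assignment is forced.
Picking the cheapest available picker for each shift independently would cost $305, but that ignores the shift limits.
An optimal schedule: Mon afternoon→Beaumont, Mon evening→Ibarra, Tue morning→Jules, Tue afternoon→Ibarra+Fong, Tue evening→Beaumont, Wed morning→Fong+Jules, Wed afternoon→Leclerc, Wed evening→Leclerc.
Total: 20 + 40 + 60 + 40 + 45 + 20 + 45 + 60 + 30 + 30 = $390.

$390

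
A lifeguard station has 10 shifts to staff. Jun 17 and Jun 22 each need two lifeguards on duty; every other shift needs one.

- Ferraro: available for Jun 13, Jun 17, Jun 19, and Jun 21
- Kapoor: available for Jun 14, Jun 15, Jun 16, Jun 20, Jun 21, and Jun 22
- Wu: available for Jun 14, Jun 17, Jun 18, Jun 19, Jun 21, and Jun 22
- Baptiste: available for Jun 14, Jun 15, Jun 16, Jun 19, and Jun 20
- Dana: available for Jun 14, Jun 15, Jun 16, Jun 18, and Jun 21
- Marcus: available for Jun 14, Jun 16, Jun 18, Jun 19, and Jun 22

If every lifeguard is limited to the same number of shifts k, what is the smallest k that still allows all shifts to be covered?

With 6 lifeguards and 12 worker-slots to fill, someone must work at least ⌈12/6⌉ = 2 shifts, so k ≥ 2.
k = 2 works: Jun 13→Ferraro, Jun 14→Marcus, Jun 15→Kapoor, Jun 16→Baptiste, Jun 17→Ferraro+Wu, Jun 18→Dana, Jun 19→Baptiste, Jun 20→Kapoor, Jun 21→Dana, Jun 22→Wu+Marcus.
Loads: Ferraro 2, Kapoor 2, Wu 2, Baptiste 2, Dana 2, Marcus 2 — all ≤ 2.

2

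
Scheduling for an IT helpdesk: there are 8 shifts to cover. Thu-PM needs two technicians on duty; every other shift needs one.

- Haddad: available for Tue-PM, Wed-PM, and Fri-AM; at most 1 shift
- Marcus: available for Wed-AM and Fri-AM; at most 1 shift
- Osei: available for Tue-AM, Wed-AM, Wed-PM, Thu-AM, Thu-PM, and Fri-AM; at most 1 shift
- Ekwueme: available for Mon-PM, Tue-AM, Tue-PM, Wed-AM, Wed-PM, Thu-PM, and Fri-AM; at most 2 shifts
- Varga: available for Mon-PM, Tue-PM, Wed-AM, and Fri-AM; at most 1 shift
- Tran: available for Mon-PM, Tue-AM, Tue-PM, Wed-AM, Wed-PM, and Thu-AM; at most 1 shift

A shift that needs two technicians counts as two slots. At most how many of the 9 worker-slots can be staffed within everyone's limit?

Total capacity across all technicians is 1+1+1+2+1+1 = 7, and 9 slots are needed, so at most 7 can be filled.
An assignment achieving 7: Mon-PM→Ekwueme, Tue-AM→Tran, Tue-PM→Haddad, Wed-AM→Marcus, Thu-AM→Osei, Thu-PM→Ekwueme, Fri-AM→Varga.
Loads: Haddad 1/1, Marcus 1/1, Osei 1/1, Ekwueme 2/2, Varga 1/1, Tran 1/1.

7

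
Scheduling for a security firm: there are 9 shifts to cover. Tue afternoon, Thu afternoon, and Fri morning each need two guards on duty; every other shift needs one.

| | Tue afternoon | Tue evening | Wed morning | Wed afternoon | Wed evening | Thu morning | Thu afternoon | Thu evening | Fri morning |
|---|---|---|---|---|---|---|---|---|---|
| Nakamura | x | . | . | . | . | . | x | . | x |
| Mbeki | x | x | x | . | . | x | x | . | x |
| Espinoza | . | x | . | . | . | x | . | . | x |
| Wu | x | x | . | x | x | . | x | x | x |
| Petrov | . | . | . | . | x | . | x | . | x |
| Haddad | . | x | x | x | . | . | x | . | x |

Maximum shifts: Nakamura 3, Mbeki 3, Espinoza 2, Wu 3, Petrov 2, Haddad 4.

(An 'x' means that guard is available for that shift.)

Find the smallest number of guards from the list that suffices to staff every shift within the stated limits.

4

12 slots to fill and no one can take more than 4, so at least ⌈12/4⌉ = 3 guards are needed.
Any 3 guards together have capacity at most 4+3+3 = 10 < 12 slots, so 3 can never suffice.
Nakamura, Mbeki, Wu, and Haddad alone can cover everything: Tue afternoon→Nakamura+Mbeki, Tue evening→Haddad, Wed morning→Mbeki, Wed afternoon→Wu, Wed evening→Wu, Thu morning→Mbeki, Thu afternoon→Nakamura+Haddad, Thu evening→Wu, Fri morning→Nakamura+Haddad.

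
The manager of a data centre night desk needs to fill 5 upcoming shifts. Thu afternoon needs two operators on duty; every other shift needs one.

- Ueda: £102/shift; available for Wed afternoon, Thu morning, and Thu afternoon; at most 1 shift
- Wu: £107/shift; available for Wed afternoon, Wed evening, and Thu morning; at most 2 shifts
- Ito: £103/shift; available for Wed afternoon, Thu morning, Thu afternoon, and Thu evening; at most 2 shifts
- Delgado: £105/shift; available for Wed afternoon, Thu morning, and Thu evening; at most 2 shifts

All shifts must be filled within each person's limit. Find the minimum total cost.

Wed evening can only be covered by Wu, so that assignment is forced.
Thu afternoon can only be covered by Ueda and Ito, so that assignment is forced.
Picking the cheapest available operator for each shift independently would cost £619, but that ignores the shift limits.
An optimal schedule: Wed afternoon→Delgado, Wed evening→Wu, Thu morning→Delgado, Thu afternoon→Ueda+Ito, Thu evening→Ito.
Total: 105 + 107 + 105 + 102 + 103 + 103 = £625.

£625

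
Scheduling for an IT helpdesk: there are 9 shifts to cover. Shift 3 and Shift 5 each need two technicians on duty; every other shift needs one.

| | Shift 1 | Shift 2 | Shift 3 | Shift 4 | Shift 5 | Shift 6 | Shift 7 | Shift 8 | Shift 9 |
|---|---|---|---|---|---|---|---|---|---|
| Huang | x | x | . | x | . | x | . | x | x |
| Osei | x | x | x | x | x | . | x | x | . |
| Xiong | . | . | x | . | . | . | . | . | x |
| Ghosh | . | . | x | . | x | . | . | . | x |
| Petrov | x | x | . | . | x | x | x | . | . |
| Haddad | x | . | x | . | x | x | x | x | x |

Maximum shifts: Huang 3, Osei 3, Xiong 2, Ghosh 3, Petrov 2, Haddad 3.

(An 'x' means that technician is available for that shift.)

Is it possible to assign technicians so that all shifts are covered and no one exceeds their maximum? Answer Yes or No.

One valid schedule: Shift 1→Osei, Shift 2→Huang, Shift 3→Xiong+Ghosh, Shift 4→Huang, Shift 5→Ghosh+Petrov, Shift 6→Huang, Shift 7→Osei, Shift 8→Osei, Shift 9→Xiong.
Loads: Huang 3/3, Osei 3/3, Xiong 2/2, Ghosh 2/3, Petrov 1/2, Haddad 0/3 — all within limits.

Yes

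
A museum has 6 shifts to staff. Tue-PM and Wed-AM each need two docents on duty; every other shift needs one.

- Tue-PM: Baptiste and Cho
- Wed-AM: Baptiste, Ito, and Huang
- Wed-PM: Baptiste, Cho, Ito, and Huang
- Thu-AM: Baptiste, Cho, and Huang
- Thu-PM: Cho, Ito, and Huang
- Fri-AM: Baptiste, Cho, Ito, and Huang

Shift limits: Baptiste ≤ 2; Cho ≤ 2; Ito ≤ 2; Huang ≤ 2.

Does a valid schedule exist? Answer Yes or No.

Tue-PM can only be covered by Baptiste and Cho, so that assignment is forced.
One valid schedule: Tue-PM→Baptiste+Cho, Wed-AM→Baptiste+Ito, Wed-PM→Huang, Thu-AM→Cho, Thu-PM→Ito, Fri-AM→Huang.
Loads: Baptiste 2/2, Cho 2/2, Ito 2/2, Huang 2/2 — all within limits.

Yes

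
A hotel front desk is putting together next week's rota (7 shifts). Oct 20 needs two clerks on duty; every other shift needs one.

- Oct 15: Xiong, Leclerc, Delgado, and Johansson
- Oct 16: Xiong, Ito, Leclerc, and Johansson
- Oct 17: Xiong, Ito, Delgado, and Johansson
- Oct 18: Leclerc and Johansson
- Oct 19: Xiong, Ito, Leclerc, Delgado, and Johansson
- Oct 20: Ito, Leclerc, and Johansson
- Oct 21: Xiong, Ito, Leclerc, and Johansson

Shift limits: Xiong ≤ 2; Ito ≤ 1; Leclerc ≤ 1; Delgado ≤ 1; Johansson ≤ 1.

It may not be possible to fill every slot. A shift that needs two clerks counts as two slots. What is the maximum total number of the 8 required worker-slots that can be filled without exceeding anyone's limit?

Total capacity across all clerks is 2+1+1+1+1 = 6, and 8 slots are needed, so at most 6 can be filled.
An assignment achieving 6: Oct 15→Xiong, Oct 16→Xiong, Oct 17→Delgado, Oct 18→Leclerc, Oct 20→Ito+Johansson.
Loads: Xiong 2/2, Ito 1/1, Leclerc 1/1, Delgado 1/1, Johansson 1/1.

6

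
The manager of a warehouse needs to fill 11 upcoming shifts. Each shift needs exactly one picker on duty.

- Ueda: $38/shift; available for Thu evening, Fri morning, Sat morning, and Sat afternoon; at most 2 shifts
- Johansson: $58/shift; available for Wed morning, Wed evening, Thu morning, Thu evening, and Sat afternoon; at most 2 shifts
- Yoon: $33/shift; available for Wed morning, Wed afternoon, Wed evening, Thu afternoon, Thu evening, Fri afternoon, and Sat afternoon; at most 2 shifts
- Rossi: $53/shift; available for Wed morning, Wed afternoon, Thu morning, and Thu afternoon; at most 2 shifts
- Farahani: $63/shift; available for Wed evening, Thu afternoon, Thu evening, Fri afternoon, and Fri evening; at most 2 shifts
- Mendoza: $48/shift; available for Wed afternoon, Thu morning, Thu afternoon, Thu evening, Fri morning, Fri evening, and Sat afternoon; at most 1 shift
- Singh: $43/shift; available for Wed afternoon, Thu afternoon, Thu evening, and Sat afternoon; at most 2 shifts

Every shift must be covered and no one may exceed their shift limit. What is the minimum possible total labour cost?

$498

Sat morning can only be covered by Ueda, so that assignment is forced.
Picking the cheapest available picker for each shift independently would cost $403, but that ignores the shift limits.
An optimal schedule: Wed morning→Yoon, Wed afternoon→Singh, Wed evening→Johansson, Thu morning→Rossi, Thu afternoon→Rossi, Thu evening→Johansson, Fri morning→Ueda, Fri afternoon→Yoon, Fri evening→Mendoza, Sat morning→Ueda, Sat afternoon→Singh.
Total: 33 + 43 + 58 + 53 + 53 + 58 + 38 + 33 + 48 + 38 + 43 = $498.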